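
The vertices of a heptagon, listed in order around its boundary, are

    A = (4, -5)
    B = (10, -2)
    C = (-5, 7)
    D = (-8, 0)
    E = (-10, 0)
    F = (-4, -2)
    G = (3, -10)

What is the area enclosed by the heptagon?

124.5

Σ = (42) + (60) + (56) + (0) + (20) + (46) + (25) = 249
Area = |Σ|/2 = 124.5.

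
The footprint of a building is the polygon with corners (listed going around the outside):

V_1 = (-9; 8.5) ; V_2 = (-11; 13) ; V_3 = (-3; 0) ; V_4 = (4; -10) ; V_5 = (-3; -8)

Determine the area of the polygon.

57

Apply Gauss's area formula: 2A = Σ (x_i·y_{i+1} − x_{i+1}·y_i), indices taken mod 5.
Σ = (-23.5) + (39) + (30) + (-62) + (-97.5) = -114
Area = |Σ|/2 = 57.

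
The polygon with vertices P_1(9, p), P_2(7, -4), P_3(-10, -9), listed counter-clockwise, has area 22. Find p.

The doubled signed area Σ (x_i y_{i+1} − x_{i+1} y_i) is linear in p.
With p=0 it equals -58; the coefficient of p is -17 (from the two edges through P_1).
So -17·p + -58 = 2·22 = 44 ⇒ p = -6.

-6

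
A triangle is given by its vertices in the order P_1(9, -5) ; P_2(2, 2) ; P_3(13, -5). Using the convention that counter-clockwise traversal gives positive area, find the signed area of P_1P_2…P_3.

Cross-terms: 28, -36, -20  ⇒  Σ = -28
Signed area = Σ/2 = -14 (negative ⇒ clockwise traversal).

-14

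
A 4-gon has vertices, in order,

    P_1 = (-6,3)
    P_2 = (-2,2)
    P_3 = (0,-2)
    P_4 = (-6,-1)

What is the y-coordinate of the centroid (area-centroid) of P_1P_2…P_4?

7/19

Apply Gauss's area formula. First the cross-terms c_i = x_i·y_{i+1} − x_{i+1}·y_i:
  -6, 4, -12, -24  ⇒  2A = -38, A = -19.
Then Σ (y_i + y_{i+1})·c_i = -42, so ȳ = -42 / (6·(-19)) = 7/19.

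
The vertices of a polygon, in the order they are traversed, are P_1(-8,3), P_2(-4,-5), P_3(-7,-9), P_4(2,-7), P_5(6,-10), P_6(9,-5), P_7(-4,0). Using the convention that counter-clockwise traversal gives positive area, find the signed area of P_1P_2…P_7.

85

Σ = (52) + (1) + (67) + (22) + (60) + (-20) + (-12) = 170
Signed area = Σ/2 = 85 (positive ⇒ counter-clockwise traversal).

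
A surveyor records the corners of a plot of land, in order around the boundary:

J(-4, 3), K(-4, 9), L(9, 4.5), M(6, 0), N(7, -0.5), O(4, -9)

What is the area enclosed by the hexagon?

119

J→K: (-4)(9) − (-4)(3) = -24
K→L: (-4)(4.5) − (9)(9) = -99
L→M: (9)(0) − (6)(4.5) = -27
M→N: (6)(-0.5) − (7)(0) = -3
N→O: (7)(-9) − (4)(-0.5) = -61
O→J: (4)(3) − (-4)(-9) = -24
Σ = -238
Area = |Σ|/2 = 119.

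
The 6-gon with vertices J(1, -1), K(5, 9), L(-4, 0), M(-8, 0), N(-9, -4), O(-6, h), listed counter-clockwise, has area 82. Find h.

Write out the shoelace sum; only the two edges meeting at O involve h:
2·Area = [((-9)·h − (-6)·(-4)) + ((-6)·(-1) − 1·h)] + 82
       = -10·h + 64 = 164
⇒ h = -10.

-10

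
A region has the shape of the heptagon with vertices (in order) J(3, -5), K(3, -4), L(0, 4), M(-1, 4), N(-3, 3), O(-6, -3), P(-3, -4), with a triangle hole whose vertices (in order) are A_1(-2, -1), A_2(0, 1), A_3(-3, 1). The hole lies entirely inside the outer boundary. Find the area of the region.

45.5

Outer boundary:
Σ = (3) + (12) + (4) + (9) + (27) + (15) + (27) = 97
Area = |Σ|/2 = 48.5.
Hole:
Apply Gauss's area formula: 2A = Σ (x_i·y_{i+1} − x_{i+1}·y_i), indices taken mod 3.
Σ = (-2) + (3) + (5) = 6
Area = |Σ|/2 = 3.
Net area = 48.5 − 3 = 45.5.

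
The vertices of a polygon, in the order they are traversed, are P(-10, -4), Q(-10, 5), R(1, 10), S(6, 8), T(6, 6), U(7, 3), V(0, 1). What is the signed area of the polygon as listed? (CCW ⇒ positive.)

Apply Gauss's area formula: 2A = Σ (x_i·y_{i+1} − x_{i+1}·y_i), indices taken mod 7.
Σ = (-90) + (-105) + (-52) + (-12) + (-24) + (7) + (10) = -266
Signed area = Σ/2 = -133 (negative ⇒ clockwise traversal).

-133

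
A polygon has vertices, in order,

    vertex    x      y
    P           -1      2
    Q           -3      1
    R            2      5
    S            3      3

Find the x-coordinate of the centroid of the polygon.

5/6

Apply the surveyor's formula. First the cross-terms c_i = x_i·y_{i+1} − x_{i+1}·y_i:
  5, -17, -9, 9  ⇒  2A = -12, A = -6.
Then Σ (x_i + x_{i+1})·c_i = -30, so x̄ = -30 / (6·(-6)) = 5/6.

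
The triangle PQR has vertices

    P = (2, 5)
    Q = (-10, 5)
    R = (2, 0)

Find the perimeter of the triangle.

|PQ| = √((-12)² + (0)²) = √144 = 12
|QR| = √((12)² + (-5)²) = √169 = 13
|RP| = √((0)² + (5)²) = √25 = 5
Perimeter = 12 + 13 + 5 = 30.

30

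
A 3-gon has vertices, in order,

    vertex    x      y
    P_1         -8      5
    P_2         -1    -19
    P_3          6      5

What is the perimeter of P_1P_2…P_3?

|P_1P_2| = √((7)² + (-24)²) = √625 = 25
|P_2P_3| = √((7)² + (24)²) = √625 = 25
|P_3P_1| = √((-14)² + (0)²) = √196 = 14
Perimeter = 25 + 25 + 14 = 64.

64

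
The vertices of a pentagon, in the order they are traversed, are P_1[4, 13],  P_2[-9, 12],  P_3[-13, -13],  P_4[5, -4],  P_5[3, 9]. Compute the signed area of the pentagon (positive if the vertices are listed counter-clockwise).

307.5

Σ = (165) + (273) + (117) + (57) + (3) = 615
Signed area = Σ/2 = 307.5 (positive ⇒ counter-clockwise traversal).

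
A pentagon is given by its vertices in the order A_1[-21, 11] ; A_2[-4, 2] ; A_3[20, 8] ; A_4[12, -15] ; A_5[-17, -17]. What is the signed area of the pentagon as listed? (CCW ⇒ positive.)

-734.5

Cross-terms: 2, -72, -396, -459, -544  ⇒  Σ = -1469
Signed area = Σ/2 = -734.5 (negative ⇒ clockwise traversal).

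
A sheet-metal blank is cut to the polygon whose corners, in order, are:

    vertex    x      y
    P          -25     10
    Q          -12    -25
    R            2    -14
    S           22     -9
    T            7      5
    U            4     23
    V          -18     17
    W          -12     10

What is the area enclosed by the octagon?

Apply Gauss's area formula: 2A = Σ (x_i·y_{i+1} − x_{i+1}·y_i), indices taken mod 8.
Σ = (745) + (218) + (290) + (173) + (141) + (482) + (24) + (130) = 2203
Area = |Σ|/2 = 1101.5.

1101.5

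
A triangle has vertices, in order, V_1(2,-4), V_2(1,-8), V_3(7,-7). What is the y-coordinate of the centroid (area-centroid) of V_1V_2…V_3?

-19/3

Apply the surveyor's formula. First the cross-terms c_i = x_i·y_{i+1} − x_{i+1}·y_i:
  -12, 49, -14  ⇒  2A = 23, A = 11.5.
Then Σ (y_i + y_{i+1})·c_i = -437, so ȳ = -437 / (6·11.5) = -19/3.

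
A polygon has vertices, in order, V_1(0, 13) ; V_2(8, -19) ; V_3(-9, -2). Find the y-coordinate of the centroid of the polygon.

Apply the shoelace (surveyor's) formula. First the cross-terms c_i = x_i·y_{i+1} − x_{i+1}·y_i:
  -104, -187, -117  ⇒  2A = -408, A = -204.
Then Σ (y_i + y_{i+1})·c_i = 3264, so ȳ = 3264 / (6·(-204)) = -8/3.

-8/3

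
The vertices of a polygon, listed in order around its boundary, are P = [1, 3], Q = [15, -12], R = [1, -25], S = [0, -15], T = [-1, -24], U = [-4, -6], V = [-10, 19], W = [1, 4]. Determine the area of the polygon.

368

P→Q: (1)(-12) − (15)(3) = -57
Q→R: (15)(-25) − (1)(-12) = -363
R→S: (1)(-15) − (0)(-25) = -15
S→T: (0)(-24) − (-1)(-15) = -15
T→U: (-1)(-6) − (-4)(-24) = -90
U→V: (-4)(19) − (-10)(-6) = -136
V→W: (-10)(4) − (1)(19) = -59
W→P: (1)(3) − (1)(4) = -1
Σ = -736
Area = |Σ|/2 = 368.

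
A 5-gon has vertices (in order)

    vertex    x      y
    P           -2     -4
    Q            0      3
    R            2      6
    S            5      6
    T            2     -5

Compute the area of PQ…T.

Apply the shoelace formula: 2A = Σ (x_i·y_{i+1} − x_{i+1}·y_i), indices taken mod 5.
Cross-terms: -6, -6, -18, -37, -18  ⇒  Σ = -85
Area = |Σ|/2 = 42.5.

42.5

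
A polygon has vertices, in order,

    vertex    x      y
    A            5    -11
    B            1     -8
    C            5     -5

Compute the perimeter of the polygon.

|AB| = √((-4)² + (3)²) = √25 = 5
|BC| = √((4)² + (3)²) = √25 = 5
|CA| = √((0)² + (-6)²) = √36 = 6
Perimeter = 5 + 5 + 6 = 16.

16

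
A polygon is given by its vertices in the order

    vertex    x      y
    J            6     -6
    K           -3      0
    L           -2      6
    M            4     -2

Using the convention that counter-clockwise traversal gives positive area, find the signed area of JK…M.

-34

Apply the shoelace (surveyor's) formula: 2A = Σ (x_i·y_{i+1} − x_{i+1}·y_i), indices taken mod 4.
J→K: (6)(0) − (-3)(-6) = -18
K→L: (-3)(6) − (-2)(0) = -18
L→M: (-2)(-2) − (4)(6) = -20
M→J: (4)(-6) − (6)(-2) = -12
Σ = -68
Signed area = Σ/2 = -34 (negative ⇒ clockwise traversal).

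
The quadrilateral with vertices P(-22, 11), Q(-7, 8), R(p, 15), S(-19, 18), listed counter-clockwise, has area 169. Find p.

7

The doubled signed area Σ (x_i y_{i+1} − x_{i+1} y_i) is linear in p.
With p=0 it equals 268; the coefficient of p is 10 (from the two edges through R).
So 10·p + 268 = 2·169 = 338 ⇒ p = 7.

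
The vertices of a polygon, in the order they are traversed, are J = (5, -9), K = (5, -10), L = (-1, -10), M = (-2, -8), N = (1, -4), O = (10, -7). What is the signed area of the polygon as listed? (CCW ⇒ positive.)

Apply the shoelace formula: 2A = Σ (x_i·y_{i+1} − x_{i+1}·y_i), indices taken mod 6.
J→K: (5)(-10) − (5)(-9) = -5
K→L: (5)(-10) − (-1)(-10) = -60
L→M: (-1)(-8) − (-2)(-10) = -12
M→N: (-2)(-4) − (1)(-8) = 16
N→O: (1)(-7) − (10)(-4) = 33
O→J: (10)(-9) − (5)(-7) = -55
Σ = -83
Signed area = Σ/2 = -41.5 (negative ⇒ clockwise traversal).

-41.5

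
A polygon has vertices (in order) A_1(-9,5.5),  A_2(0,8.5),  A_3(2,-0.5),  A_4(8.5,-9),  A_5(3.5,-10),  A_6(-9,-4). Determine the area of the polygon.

175.125

Apply the surveyor's formula: 2A = Σ (x_i·y_{i+1} − x_{i+1}·y_i), indices taken mod 6.
Cross-terms: -76.5, -17, -13.75, -53.5, -104, -85.5  ⇒  Σ = -350.25
Area = |Σ|/2 = 175.125.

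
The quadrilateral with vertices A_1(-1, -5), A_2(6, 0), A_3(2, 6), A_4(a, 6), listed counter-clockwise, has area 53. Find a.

Write out the shoelace sum; only the two edges meeting at A_4 involve a:
2·Area = [(2·6 − a·6) + (a·(-5) − (-1)·6)] + 66
       = -11·a + 84 = 106
⇒ a = -2.

-2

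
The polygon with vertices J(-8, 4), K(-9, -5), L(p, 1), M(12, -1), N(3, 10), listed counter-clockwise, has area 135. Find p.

0

Write out the shoelace sum; only the two edges meeting at L involve p:
2·Area = [((-9)·1 − p·(-5)) + (p·(-1) − 12·1)] + 291
       = 4·p + 270 = 270
⇒ p = 0.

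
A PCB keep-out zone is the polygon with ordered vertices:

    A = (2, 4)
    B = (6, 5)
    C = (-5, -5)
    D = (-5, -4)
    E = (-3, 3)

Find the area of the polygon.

Cross-terms: -14, -5, -5, -27, -18  ⇒  Σ = -69
Area = |Σ|/2 = 34.5.

34.5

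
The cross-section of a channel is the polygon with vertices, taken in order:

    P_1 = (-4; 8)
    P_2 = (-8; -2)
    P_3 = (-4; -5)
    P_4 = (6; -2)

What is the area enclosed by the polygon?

Σ = (72) + (32) + (38) + (40) = 182
Area = |Σ|/2 = 91.

91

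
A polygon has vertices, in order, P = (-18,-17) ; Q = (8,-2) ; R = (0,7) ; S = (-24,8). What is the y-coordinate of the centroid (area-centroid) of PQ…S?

-151/79

Apply the shoelace (surveyor's) formula. First the cross-terms c_i = x_i·y_{i+1} − x_{i+1}·y_i:
  172, 56, 168, 552  ⇒  2A = 948, A = 474.
Then Σ (y_i + y_{i+1})·c_i = -5436, so ȳ = -5436 / (6·474) = -151/79.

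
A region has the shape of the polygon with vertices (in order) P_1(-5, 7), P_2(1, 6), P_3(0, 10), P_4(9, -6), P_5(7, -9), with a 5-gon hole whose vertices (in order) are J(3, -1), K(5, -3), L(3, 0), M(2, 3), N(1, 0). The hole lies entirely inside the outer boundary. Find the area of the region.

71

Outer boundary:
Apply the shoelace formula: 2A = Σ (x_i·y_{i+1} − x_{i+1}·y_i), indices taken mod 5.
Σ = (-37) + (10) + (-90) + (-39) + (4) = -152
Area = |Σ|/2 = 76.
Hole:
Σ = (-4) + (9) + (9) + (-3) + (-1) = 10
Area = |Σ|/2 = 5.
Net area = 76 − 5 = 71.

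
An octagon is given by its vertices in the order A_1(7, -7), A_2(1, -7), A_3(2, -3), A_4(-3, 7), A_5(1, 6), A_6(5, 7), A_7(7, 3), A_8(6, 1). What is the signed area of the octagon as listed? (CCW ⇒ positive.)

Σ = (-42) + (11) + (5) + (-25) + (-23) + (-34) + (-11) + (-49) = -168
Signed area = Σ/2 = -84 (negative ⇒ clockwise traversal).

-84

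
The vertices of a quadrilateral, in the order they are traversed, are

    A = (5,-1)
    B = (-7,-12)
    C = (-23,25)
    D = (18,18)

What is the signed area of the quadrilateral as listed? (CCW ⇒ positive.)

Apply the shoelace (surveyor's) formula: 2A = Σ (x_i·y_{i+1} − x_{i+1}·y_i), indices taken mod 4.
Σ = (-67) + (-451) + (-864) + (-108) = -1490
Signed area = Σ/2 = -745 (negative ⇒ clockwise traversal).

-745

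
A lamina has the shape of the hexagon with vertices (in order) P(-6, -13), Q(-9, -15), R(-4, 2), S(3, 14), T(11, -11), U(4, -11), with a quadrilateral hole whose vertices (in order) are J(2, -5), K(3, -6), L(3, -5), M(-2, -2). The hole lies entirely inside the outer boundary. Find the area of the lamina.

Outer boundary:
Apply Gauss's area formula: 2A = Σ (x_i·y_{i+1} − x_{i+1}·y_i), indices taken mod 6.
P→Q: (-6)(-15) − (-9)(-13) = -27
Q→R: (-9)(2) − (-4)(-15) = -78
R→S: (-4)(14) − (3)(2) = -62
S→T: (3)(-11) − (11)(14) = -187
T→U: (11)(-11) − (4)(-11) = -77
U→P: (4)(-13) − (-6)(-11) = -118
Σ = -549
Area = |Σ|/2 = 274.5.
Hole:
Apply the shoelace formula: 2A = Σ (x_i·y_{i+1} − x_{i+1}·y_i), indices taken mod 4.
Cross-terms: 3, 3, -16, 14  ⇒  Σ = 4
Area = |Σ|/2 = 2.
Net area = 274.5 − 2 = 272.5.

272.5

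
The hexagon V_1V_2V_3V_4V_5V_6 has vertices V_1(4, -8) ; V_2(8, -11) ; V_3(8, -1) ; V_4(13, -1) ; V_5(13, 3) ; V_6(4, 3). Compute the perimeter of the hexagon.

44

|V_1V_2| = √((4)² + (-3)²) = √25 = 5
|V_2V_3| = √((0)² + (10)²) = √100 = 10
|V_3V_4| = √((5)² + (0)²) = √25 = 5
|V_4V_5| = √((0)² + (4)²) = √16 = 4
|V_5V_6| = √((-9)² + (0)²) = √81 = 9
|V_6V_1| = √((0)² + (-11)²) = √121 = 11
Perimeter = 5 + 10 + 5 + 4 + 9 + 11 = 44.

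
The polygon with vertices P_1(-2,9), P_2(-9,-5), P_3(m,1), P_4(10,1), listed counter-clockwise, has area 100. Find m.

6

Write out the shoelace sum; only the two edges meeting at P_3 involve m:
2·Area = [((-9)·1 − m·(-5)) + (m·1 − 10·1)] + 183
       = 6·m + 164 = 200
⇒ m = 6.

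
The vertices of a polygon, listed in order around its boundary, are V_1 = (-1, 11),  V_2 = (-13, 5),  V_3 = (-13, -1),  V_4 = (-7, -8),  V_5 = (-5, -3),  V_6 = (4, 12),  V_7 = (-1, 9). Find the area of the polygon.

V_1→V_2: (-1)(5) − (-13)(11) = 138
V_2→V_3: (-13)(-1) − (-13)(5) = 78
V_3→V_4: (-13)(-8) − (-7)(-1) = 97
V_4→V_5: (-7)(-3) − (-5)(-8) = -19
V_5→V_6: (-5)(12) − (4)(-3) = -48
V_6→V_7: (4)(9) − (-1)(12) = 48
V_7→V_1: (-1)(11) − (-1)(9) = -2
Σ = 292
Area = |Σ|/2 = 146.

146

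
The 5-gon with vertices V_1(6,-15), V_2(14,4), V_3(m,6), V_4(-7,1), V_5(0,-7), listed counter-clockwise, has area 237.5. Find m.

-8

The doubled signed area Σ (x_i y_{i+1} − x_{i+1} y_i) is linear in m.
With m=0 it equals 451; the coefficient of m is -3 (from the two edges through V_3).
So -3·m + 451 = 2·237.5 = 475 ⇒ m = -8.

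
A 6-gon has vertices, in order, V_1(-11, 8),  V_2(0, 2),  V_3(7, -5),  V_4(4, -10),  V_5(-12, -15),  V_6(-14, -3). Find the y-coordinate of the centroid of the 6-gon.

-277/65

Apply Gauss's area formula. First the cross-terms c_i = x_i·y_{i+1} − x_{i+1}·y_i:
  -22, -14, -50, -180, -174, -145  ⇒  2A = -585, A = -292.5.
Then Σ (y_i + y_{i+1})·c_i = 7479, so ȳ = 7479 / (6·(-292.5)) = -277/65.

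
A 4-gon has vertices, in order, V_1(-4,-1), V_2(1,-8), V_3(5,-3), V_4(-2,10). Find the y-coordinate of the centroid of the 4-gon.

Apply the surveyor's formula. First the cross-terms c_i = x_i·y_{i+1} − x_{i+1}·y_i:
  33, 37, 44, 42  ⇒  2A = 156, A = 78.
Then Σ (y_i + y_{i+1})·c_i = -18, so ȳ = -18 / (6·78) = -1/26.

-1/26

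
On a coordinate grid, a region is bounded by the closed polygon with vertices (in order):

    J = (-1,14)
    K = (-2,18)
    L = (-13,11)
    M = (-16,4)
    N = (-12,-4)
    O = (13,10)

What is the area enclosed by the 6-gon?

Apply Gauss's area formula: 2A = Σ (x_i·y_{i+1} − x_{i+1}·y_i), indices taken mod 6.
Σ = (10) + (212) + (124) + (112) + (-68) + (192) = 582
Area = |Σ|/2 = 291.

291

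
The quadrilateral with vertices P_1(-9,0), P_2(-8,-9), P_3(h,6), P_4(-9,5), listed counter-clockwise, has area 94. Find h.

4

Write out the shoelace sum; only the two edges meeting at P_3 involve h:
2·Area = [((-8)·6 − h·(-9)) + (h·5 − (-9)·6)] + 126
       = 14·h + 132 = 188
⇒ h = 4.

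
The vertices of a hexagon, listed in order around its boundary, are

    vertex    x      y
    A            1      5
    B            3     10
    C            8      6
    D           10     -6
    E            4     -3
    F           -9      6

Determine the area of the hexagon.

117.5

Apply the surveyor's formula: 2A = Σ (x_i·y_{i+1} − x_{i+1}·y_i), indices taken mod 6.
Cross-terms: -5, -62, -108, -6, -3, -51  ⇒  Σ = -235
Area = |Σ|/2 = 117.5.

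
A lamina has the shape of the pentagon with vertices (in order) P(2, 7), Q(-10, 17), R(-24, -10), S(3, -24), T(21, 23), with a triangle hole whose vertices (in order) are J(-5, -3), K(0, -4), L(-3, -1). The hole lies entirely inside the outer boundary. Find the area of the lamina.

Outer boundary:
Apply the surveyor's formula: 2A = Σ (x_i·y_{i+1} − x_{i+1}·y_i), indices taken mod 5.
Cross-terms: 104, 508, 606, 573, 101  ⇒  Σ = 1892
Area = |Σ|/2 = 946.
Hole:
Apply the surveyor's formula: 2A = Σ (x_i·y_{i+1} − x_{i+1}·y_i), indices taken mod 3.
Cross-terms: 20, -12, 4  ⇒  Σ = 12
Area = |Σ|/2 = 6.
Net area = 946 − 6 = 940.

940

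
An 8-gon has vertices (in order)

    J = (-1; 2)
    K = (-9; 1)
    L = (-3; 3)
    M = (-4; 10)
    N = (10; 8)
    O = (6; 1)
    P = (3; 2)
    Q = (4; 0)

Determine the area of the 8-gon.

Apply the shoelace formula: 2A = Σ (x_i·y_{i+1} − x_{i+1}·y_i), indices taken mod 8.
J→K: (-1)(1) − (-9)(2) = 17
K→L: (-9)(3) − (-3)(1) = -24
L→M: (-3)(10) − (-4)(3) = -18
M→N: (-4)(8) − (10)(10) = -132
N→O: (10)(1) − (6)(8) = -38
O→P: (6)(2) − (3)(1) = 9
P→Q: (3)(0) − (4)(2) = -8
Q→J: (4)(2) − (-1)(0) = 8
Σ = -186
Area = |Σ|/2 = 93.

93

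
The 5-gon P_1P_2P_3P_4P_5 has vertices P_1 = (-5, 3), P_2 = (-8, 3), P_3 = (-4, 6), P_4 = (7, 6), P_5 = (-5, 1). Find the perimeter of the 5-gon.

|P_1P_2| = √((-3)² + (0)²) = √9 = 3
|P_2P_3| = √((4)² + (3)²) = √25 = 5
|P_3P_4| = √((11)² + (0)²) = √121 = 11
|P_4P_5| = √((-12)² + (-5)²) = √169 = 13
|P_5P_1| = √((0)² + (2)²) = √4 = 2
Perimeter = 3 + 5 + 11 + 13 + 2 = 34.

34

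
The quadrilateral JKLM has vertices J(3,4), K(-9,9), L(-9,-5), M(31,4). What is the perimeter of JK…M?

96

|JK| = √((-12)² + (5)²) = √169 = 13
|KL| = √((0)² + (-14)²) = √196 = 14
|LM| = √((40)² + (9)²) = √1681 = 41
|MJ| = √((-28)² + (0)²) = √784 = 28
Perimeter = 13 + 14 + 41 + 28 = 96.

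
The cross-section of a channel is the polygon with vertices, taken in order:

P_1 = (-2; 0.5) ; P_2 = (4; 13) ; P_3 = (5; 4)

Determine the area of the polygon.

Σ = (-28) + (-49) + (10.5) = -66.5
Area = |Σ|/2 = 33.25.

33.25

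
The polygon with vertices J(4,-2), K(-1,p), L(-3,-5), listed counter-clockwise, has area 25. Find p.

3

The doubled signed area Σ (x_i y_{i+1} − x_{i+1} y_i) is linear in p.
With p=0 it equals 29; the coefficient of p is 7 (from the two edges through K).
So 7·p + 29 = 2·25 = 50 ⇒ p = 3.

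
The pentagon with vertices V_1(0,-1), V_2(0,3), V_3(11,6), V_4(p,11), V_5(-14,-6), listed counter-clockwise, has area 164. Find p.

-6

Write out the shoelace sum; only the two edges meeting at V_4 involve p:
2·Area = [(11·11 − p·6) + (p·(-6) − (-14)·11)] + -19
       = -12·p + 256 = 328
⇒ p = -6.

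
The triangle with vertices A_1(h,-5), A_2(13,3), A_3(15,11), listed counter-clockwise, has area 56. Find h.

Write out the shoelace sum; only the two edges meeting at A_1 involve h:
2·Area = [(15·(-5) − h·11) + (h·3 − 13·(-5))] + 98
       = -8·h + 88 = 112
⇒ h = -3.

-3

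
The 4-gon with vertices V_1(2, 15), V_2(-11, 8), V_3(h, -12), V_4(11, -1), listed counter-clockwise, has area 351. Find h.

-10

The doubled signed area Σ (x_i y_{i+1} − x_{i+1} y_i) is linear in h.
With h=0 it equals 612; the coefficient of h is -9 (from the two edges through V_3).
So -9·h + 612 = 2·351 = 702 ⇒ h = -10.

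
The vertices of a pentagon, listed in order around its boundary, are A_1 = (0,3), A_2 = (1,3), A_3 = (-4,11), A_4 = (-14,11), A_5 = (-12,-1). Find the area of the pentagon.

Apply Gauss's area formula: 2A = Σ (x_i·y_{i+1} − x_{i+1}·y_i), indices taken mod 5.
Σ = (-3) + (23) + (110) + (146) + (-36) = 240
Area = |Σ|/2 = 120.

120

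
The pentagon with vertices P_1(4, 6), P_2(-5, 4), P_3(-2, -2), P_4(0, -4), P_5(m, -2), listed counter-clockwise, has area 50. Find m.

2

Write out the shoelace sum; only the two edges meeting at P_5 involve m:
2·Area = [(0·(-2) − m·(-4)) + (m·6 − 4·(-2))] + 72
       = 10·m + 80 = 100
⇒ m = 2.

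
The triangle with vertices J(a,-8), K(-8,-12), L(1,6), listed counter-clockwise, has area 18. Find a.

The doubled signed area Σ (x_i y_{i+1} − x_{i+1} y_i) is linear in a.
With a=0 it equals -108; the coefficient of a is -18 (from the two edges through J).
So -18·a + -108 = 2·18 = 36 ⇒ a = -8.

-8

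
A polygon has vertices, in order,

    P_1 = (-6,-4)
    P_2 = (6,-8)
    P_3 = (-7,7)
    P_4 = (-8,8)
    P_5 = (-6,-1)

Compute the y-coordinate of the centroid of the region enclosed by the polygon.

-137/99

Apply the surveyor's formula. First the cross-terms c_i = x_i·y_{i+1} − x_{i+1}·y_i:
  72, -14, 0, 56, 18  ⇒  2A = 132, A = 66.
Then Σ (y_i + y_{i+1})·c_i = -548, so ȳ = -548 / (6·66) = -137/99.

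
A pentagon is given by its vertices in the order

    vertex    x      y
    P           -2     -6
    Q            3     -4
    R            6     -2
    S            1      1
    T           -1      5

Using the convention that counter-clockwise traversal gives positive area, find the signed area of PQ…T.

Apply Gauss's area formula: 2A = Σ (x_i·y_{i+1} − x_{i+1}·y_i), indices taken mod 5.
Cross-terms: 26, 18, 8, 6, 16  ⇒  Σ = 74
Signed area = Σ/2 = 37 (positive ⇒ counter-clockwise traversal).

37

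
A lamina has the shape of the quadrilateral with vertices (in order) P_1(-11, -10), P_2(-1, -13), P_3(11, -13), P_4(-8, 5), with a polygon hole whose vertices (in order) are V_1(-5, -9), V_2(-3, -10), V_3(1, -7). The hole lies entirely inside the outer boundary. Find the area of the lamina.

Outer boundary:
Apply the shoelace formula: 2A = Σ (x_i·y_{i+1} − x_{i+1}·y_i), indices taken mod 4.
P_1→P_2: (-11)(-13) − (-1)(-10) = 133
P_2→P_3: (-1)(-13) − (11)(-13) = 156
P_3→P_4: (11)(5) − (-8)(-13) = -49
P_4→P_1: (-8)(-10) − (-11)(5) = 135
Σ = 375
Area = |Σ|/2 = 187.5.
Hole:
V_1→V_2: (-5)(-10) − (-3)(-9) = 23
V_2→V_3: (-3)(-7) − (1)(-10) = 31
V_3→V_1: (1)(-9) − (-5)(-7) = -44
Σ = 10
Area = |Σ|/2 = 5.
Net area = 187.5 − 5 = 182.5.

182.5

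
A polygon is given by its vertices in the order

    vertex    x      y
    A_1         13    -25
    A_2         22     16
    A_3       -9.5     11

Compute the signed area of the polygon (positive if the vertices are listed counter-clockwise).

Apply the shoelace formula: 2A = Σ (x_i·y_{i+1} − x_{i+1}·y_i), indices taken mod 3.
Cross-terms: 758, 394, 94.5  ⇒  Σ = 1246.5
Signed area = Σ/2 = 623.25 (positive ⇒ counter-clockwise traversal).

623.25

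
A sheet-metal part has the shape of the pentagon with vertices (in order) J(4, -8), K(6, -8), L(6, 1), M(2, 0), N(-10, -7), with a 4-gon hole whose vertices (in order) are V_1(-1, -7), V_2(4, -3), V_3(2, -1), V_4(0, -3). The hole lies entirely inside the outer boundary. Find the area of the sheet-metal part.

69

Outer boundary:
Apply the surveyor's formula: 2A = Σ (x_i·y_{i+1} − x_{i+1}·y_i), indices taken mod 5.
Σ = (16) + (54) + (-2) + (-14) + (108) = 162
Area = |Σ|/2 = 81.
Hole:
Apply Gauss's area formula: 2A = Σ (x_i·y_{i+1} − x_{i+1}·y_i), indices taken mod 4.
Σ = (31) + (2) + (-6) + (-3) = 24
Area = |Σ|/2 = 12.
Net area = 81 − 12 = 69.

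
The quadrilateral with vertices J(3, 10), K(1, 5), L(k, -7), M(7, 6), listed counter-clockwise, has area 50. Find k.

1

The doubled signed area Σ (x_i y_{i+1} − x_{i+1} y_i) is linear in k.
With k=0 it equals 99; the coefficient of k is 1 (from the two edges through L).
So 1·k + 99 = 2·50 = 100 ⇒ k = 1.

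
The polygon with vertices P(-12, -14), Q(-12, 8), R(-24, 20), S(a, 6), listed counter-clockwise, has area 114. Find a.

-18

Write out the shoelace sum; only the two edges meeting at S involve a:
2·Area = [((-24)·6 − a·20) + (a·(-14) − (-12)·6)] + -312
       = -34·a + -384 = 228
⇒ a = -18.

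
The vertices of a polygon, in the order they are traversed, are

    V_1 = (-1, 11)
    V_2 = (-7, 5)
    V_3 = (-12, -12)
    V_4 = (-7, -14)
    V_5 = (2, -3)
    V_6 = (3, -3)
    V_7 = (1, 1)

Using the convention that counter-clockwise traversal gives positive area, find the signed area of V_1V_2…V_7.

Apply the shoelace (surveyor's) formula: 2A = Σ (x_i·y_{i+1} − x_{i+1}·y_i), indices taken mod 7.
Σ = (72) + (144) + (84) + (49) + (3) + (6) + (12) = 370
Signed area = Σ/2 = 185 (positive ⇒ counter-clockwise traversal).

185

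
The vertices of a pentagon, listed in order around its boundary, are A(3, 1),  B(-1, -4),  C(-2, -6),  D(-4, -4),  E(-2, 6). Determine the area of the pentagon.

Apply the shoelace formula: 2A = Σ (x_i·y_{i+1} − x_{i+1}·y_i), indices taken mod 5.
Cross-terms: -11, -2, -16, -32, -20  ⇒  Σ = -81
Area = |Σ|/2 = 40.5.

40.5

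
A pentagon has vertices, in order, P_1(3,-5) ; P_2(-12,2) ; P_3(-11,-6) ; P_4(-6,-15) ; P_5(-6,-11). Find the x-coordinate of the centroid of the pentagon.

-145/24

Apply the surveyor's formula. First the cross-terms c_i = x_i·y_{i+1} − x_{i+1}·y_i:
  -54, 94, 129, -24, 63  ⇒  2A = 208, A = 104.
Then Σ (x_i + x_{i+1})·c_i = -3770, so x̄ = -3770 / (6·104) = -145/24.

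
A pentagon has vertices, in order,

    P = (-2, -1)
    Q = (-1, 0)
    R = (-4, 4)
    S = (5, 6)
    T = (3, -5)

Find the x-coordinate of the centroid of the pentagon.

1.2

Apply Gauss's area formula. First the cross-terms c_i = x_i·y_{i+1} − x_{i+1}·y_i:
  -1, -4, -44, -43, -13  ⇒  2A = -105, A = -52.5.
Then Σ (x_i + x_{i+1})·c_i = -378, so x̄ = -378 / (6·(-52.5)) = 1.2.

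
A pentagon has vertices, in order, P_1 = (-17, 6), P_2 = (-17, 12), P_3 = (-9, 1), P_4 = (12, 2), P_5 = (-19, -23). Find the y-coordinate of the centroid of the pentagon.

-535/98

Apply the shoelace (surveyor's) formula. First the cross-terms c_i = x_i·y_{i+1} − x_{i+1}·y_i:
  -102, 91, -30, -238, -505  ⇒  2A = -784, A = -392.
Then Σ (y_i + y_{i+1})·c_i = 12840, so ȳ = 12840 / (6·(-392)) = -535/98.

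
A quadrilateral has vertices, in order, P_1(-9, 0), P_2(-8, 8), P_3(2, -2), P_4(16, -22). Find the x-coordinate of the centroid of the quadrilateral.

Apply Gauss's area formula. First the cross-terms c_i = x_i·y_{i+1} − x_{i+1}·y_i:
  -72, 0, -12, -198  ⇒  2A = -282, A = -141.
Then Σ (x_i + x_{i+1})·c_i = -378, so x̄ = -378 / (6·(-141)) = 21/47.

21/47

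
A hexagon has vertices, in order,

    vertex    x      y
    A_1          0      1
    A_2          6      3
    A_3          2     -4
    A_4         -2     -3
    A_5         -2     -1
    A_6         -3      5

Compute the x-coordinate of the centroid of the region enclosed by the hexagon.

Apply the shoelace formula. First the cross-terms c_i = x_i·y_{i+1} − x_{i+1}·y_i:
  -6, -30, -14, -4, -13, -3  ⇒  2A = -70, A = -35.
Then Σ (x_i + x_{i+1})·c_i = -186, so x̄ = -186 / (6·(-35)) = 31/35.

31/35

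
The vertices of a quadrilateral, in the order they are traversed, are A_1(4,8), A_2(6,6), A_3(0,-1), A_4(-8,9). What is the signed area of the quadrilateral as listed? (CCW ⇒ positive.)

Σ = (-24) + (-6) + (-8) + (-100) = -138
Signed area = Σ/2 = -69 (negative ⇒ clockwise traversal).

-69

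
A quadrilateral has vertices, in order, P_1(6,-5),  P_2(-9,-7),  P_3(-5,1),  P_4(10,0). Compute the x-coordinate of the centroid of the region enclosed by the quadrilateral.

Apply Gauss's area formula. First the cross-terms c_i = x_i·y_{i+1} − x_{i+1}·y_i:
  -87, -44, -10, -50  ⇒  2A = -191, A = -95.5.
Then Σ (x_i + x_{i+1})·c_i = 27, so x̄ = 27 / (6·(-95.5)) = -9/191.

-9/191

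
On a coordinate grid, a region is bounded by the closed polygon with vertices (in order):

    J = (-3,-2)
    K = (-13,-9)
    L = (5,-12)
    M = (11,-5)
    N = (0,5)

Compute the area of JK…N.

189.5

Apply Gauss's area formula: 2A = Σ (x_i·y_{i+1} − x_{i+1}·y_i), indices taken mod 5.
Σ = (1) + (201) + (107) + (55) + (15) = 379
Area = |Σ|/2 = 189.5.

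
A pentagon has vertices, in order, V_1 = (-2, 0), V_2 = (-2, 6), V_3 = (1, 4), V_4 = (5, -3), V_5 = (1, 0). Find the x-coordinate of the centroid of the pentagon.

29/69

Apply the shoelace formula. First the cross-terms c_i = x_i·y_{i+1} − x_{i+1}·y_i:
  -12, -14, -23, 3, 0  ⇒  2A = -46, A = -23.
Then Σ (x_i + x_{i+1})·c_i = -58, so x̄ = -58 / (6·(-23)) = 29/69.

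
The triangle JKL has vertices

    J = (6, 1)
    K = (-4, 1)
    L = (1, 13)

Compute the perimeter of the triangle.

36

|JK| = √((-10)² + (0)²) = √100 = 10
|KL| = √((5)² + (12)²) = √169 = 13
|LJ| = √((5)² + (-12)²) = √169 = 13
Perimeter = 10 + 13 + 13 = 36.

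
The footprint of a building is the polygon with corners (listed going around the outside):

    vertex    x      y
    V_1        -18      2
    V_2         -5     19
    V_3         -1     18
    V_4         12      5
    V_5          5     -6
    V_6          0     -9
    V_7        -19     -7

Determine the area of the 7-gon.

Σ = (-332) + (-71) + (-221) + (-97) + (-45) + (-171) + (-164) = -1101
Area = |Σ|/2 = 550.5.

550.5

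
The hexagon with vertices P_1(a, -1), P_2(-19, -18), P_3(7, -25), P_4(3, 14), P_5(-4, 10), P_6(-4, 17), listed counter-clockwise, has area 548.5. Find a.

The doubled signed area Σ (x_i y_{i+1} − x_{i+1} y_i) is linear in a.
With a=0 it equals 817; the coefficient of a is -35 (from the two edges through P_1).
So -35·a + 817 = 2·548.5 = 1097 ⇒ a = -8.

-8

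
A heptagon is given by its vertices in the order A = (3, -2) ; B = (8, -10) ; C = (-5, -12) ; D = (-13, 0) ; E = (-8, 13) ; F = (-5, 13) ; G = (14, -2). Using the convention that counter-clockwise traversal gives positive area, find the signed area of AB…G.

-359

Apply the surveyor's formula: 2A = Σ (x_i·y_{i+1} − x_{i+1}·y_i), indices taken mod 7.
A→B: (3)(-10) − (8)(-2) = -14
B→C: (8)(-12) − (-5)(-10) = -146
C→D: (-5)(0) − (-13)(-12) = -156
D→E: (-13)(13) − (-8)(0) = -169
E→F: (-8)(13) − (-5)(13) = -39
F→G: (-5)(-2) − (14)(13) = -172
G→A: (14)(-2) − (3)(-2) = -22
Σ = -718
Signed area = Σ/2 = -359 (negative ⇒ clockwise traversal).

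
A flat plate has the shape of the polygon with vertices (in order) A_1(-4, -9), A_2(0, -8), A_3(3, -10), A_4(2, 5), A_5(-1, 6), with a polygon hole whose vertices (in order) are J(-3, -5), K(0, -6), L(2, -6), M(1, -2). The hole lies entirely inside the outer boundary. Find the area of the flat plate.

Outer boundary:
Apply the shoelace formula: 2A = Σ (x_i·y_{i+1} − x_{i+1}·y_i), indices taken mod 5.
Σ = (32) + (24) + (35) + (17) + (33) = 141
Area = |Σ|/2 = 70.5.
Hole:
Apply the shoelace (surveyor's) formula: 2A = Σ (x_i·y_{i+1} − x_{i+1}·y_i), indices taken mod 4.
Σ = (18) + (12) + (2) + (-11) = 21
Area = |Σ|/2 = 10.5.
Net area = 70.5 − 10.5 = 60.

60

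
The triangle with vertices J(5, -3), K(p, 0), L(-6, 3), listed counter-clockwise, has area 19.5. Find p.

6

The doubled signed area Σ (x_i y_{i+1} − x_{i+1} y_i) is linear in p.
With p=0 it equals 3; the coefficient of p is 6 (from the two edges through K).
So 6·p + 3 = 2·19.5 = 39 ⇒ p = 6.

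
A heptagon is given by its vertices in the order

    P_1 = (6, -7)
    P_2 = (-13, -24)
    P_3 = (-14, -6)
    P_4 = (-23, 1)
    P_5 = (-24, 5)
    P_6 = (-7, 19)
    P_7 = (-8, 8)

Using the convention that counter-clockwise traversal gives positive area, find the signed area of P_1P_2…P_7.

-526.5

Apply the shoelace formula: 2A = Σ (x_i·y_{i+1} − x_{i+1}·y_i), indices taken mod 7.
Cross-terms: -235, -258, -152, -91, -421, 96, 8  ⇒  Σ = -1053
Signed area = Σ/2 = -526.5 (negative ⇒ clockwise traversal).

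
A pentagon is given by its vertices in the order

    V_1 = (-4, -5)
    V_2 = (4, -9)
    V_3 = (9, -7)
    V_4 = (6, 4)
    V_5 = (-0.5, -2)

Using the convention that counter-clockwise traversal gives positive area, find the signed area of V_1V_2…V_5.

Σ = (56) + (53) + (78) + (-10) + (-5.5) = 171.5
Signed area = Σ/2 = 85.75 (positive ⇒ counter-clockwise traversal).

85.75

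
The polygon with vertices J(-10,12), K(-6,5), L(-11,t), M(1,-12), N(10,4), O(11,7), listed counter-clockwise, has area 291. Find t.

Write out the shoelace sum; only the two edges meeting at L involve t:
2·Area = [((-6)·t − (-11)·5) + ((-11)·(-12) − 1·t)] + 374
       = -7·t + 561 = 582
⇒ t = -3.

-3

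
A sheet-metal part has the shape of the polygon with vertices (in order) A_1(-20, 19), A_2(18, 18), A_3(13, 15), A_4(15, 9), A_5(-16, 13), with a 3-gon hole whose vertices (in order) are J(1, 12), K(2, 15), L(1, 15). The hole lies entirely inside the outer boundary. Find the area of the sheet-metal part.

238

Outer boundary:
Apply the surveyor's formula: 2A = Σ (x_i·y_{i+1} − x_{i+1}·y_i), indices taken mod 5.
Cross-terms: -702, 36, -108, 339, -44  ⇒  Σ = -479
Area = |Σ|/2 = 239.5.
Hole:
Apply the shoelace (surveyor's) formula: 2A = Σ (x_i·y_{i+1} − x_{i+1}·y_i), indices taken mod 3.
Σ = (-9) + (15) + (-3) = 3
Area = |Σ|/2 = 1.5.
Net area = 239.5 − 1.5 = 238.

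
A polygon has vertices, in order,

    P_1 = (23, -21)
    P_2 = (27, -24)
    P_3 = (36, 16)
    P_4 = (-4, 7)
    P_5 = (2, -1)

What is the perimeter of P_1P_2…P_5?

126

|P_1P_2| = √((4)² + (-3)²) = √25 = 5
|P_2P_3| = √((9)² + (40)²) = √1681 = 41
|P_3P_4| = √((-40)² + (-9)²) = √1681 = 41
|P_4P_5| = √((6)² + (-8)²) = √100 = 10
|P_5P_1| = √((21)² + (-20)²) = √841 = 29
Perimeter = 5 + 41 + 41 + 10 + 29 = 126.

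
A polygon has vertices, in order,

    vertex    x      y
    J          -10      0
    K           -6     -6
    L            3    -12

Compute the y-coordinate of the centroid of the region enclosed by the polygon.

-6

Apply Gauss's area formula. First the cross-terms c_i = x_i·y_{i+1} − x_{i+1}·y_i:
  60, 90, -120  ⇒  2A = 30, A = 15.
Then Σ (y_i + y_{i+1})·c_i = -540, so ȳ = -540 / (6·15) = -6.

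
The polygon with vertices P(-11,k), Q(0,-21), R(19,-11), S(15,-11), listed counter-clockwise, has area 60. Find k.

-23

Write out the shoelace sum; only the two edges meeting at P involve k:
2·Area = [(15·k − (-11)·(-11)) + ((-11)·(-21) − 0·k)] + 355
       = 15·k + 465 = 120
⇒ k = -23.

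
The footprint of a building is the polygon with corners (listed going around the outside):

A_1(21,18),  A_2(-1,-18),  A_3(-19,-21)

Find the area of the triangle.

Apply Gauss's area formula: 2A = Σ (x_i·y_{i+1} − x_{i+1}·y_i), indices taken mod 3.
Cross-terms: -360, -321, 99  ⇒  Σ = -582
Area = |Σ|/2 = 291.

291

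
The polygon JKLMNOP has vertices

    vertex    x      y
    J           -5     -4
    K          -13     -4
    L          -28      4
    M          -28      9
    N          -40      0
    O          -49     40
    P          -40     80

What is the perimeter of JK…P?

|JK| = √((-8)² + (0)²) = √64 = 8
|KL| = √((-15)² + (8)²) = √289 = 17
|LM| = √((0)² + (5)²) = √25 = 5
|MN| = √((-12)² + (-9)²) = √225 = 15
|NO| = √((-9)² + (40)²) = √1681 = 41
|OP| = √((9)² + (40)²) = √1681 = 41
|PJ| = √((35)² + (-84)²) = √8281 = 91
Perimeter = 8 + 17 + 5 + 15 + 41 + 41 + 91 = 218.

218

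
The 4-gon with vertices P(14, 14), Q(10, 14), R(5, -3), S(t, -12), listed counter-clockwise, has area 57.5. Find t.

Write out the shoelace sum; only the two edges meeting at S involve t:
2·Area = [(5·(-12) − t·(-3)) + (t·14 − 14·(-12))] + -44
       = 17·t + 64 = 115
⇒ t = 3.

3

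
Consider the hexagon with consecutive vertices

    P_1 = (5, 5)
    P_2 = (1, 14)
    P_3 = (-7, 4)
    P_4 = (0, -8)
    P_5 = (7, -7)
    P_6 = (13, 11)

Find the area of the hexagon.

228.5

Apply the shoelace formula: 2A = Σ (x_i·y_{i+1} − x_{i+1}·y_i), indices taken mod 6.
Σ = (65) + (102) + (56) + (56) + (168) + (10) = 457
Area = |Σ|/2 = 228.5.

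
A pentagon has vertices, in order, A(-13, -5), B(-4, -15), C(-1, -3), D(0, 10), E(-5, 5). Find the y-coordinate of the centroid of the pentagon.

-461/151

Apply the shoelace formula. First the cross-terms c_i = x_i·y_{i+1} − x_{i+1}·y_i:
  175, -3, -10, 50, 90  ⇒  2A = 302, A = 151.
Then Σ (y_i + y_{i+1})·c_i = -2766, so ȳ = -2766 / (6·151) = -461/151.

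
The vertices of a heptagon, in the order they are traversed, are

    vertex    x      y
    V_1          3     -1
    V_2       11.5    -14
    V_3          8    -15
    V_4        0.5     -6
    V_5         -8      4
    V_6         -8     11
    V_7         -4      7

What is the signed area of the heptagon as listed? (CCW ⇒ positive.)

Σ = (-30.5) + (-60.5) + (-40.5) + (-46) + (-56) + (-12) + (-17) = -262.5
Signed area = Σ/2 = -131.25 (negative ⇒ clockwise traversal).

-131.25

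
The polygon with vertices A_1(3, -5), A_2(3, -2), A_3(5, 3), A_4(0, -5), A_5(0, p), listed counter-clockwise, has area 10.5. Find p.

The doubled signed area Σ (x_i y_{i+1} − x_{i+1} y_i) is linear in p.
With p=0 it equals 3; the coefficient of p is -3 (from the two edges through A_5).
So -3·p + 3 = 2·10.5 = 21 ⇒ p = -6.

-6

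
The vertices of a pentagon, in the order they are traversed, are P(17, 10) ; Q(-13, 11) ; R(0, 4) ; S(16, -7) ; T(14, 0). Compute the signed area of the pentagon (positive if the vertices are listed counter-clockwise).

219.5

Apply Gauss's area formula: 2A = Σ (x_i·y_{i+1} − x_{i+1}·y_i), indices taken mod 5.
Cross-terms: 317, -52, -64, 98, 140  ⇒  Σ = 439
Signed area = Σ/2 = 219.5 (positive ⇒ counter-clockwise traversal).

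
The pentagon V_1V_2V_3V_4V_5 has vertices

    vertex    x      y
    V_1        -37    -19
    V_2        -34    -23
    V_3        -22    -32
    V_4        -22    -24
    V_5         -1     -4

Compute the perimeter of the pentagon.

|V_1V_2| = √((3)² + (-4)²) = √25 = 5
|V_2V_3| = √((12)² + (-9)²) = √225 = 15
|V_3V_4| = √((0)² + (8)²) = √64 = 8
|V_4V_5| = √((21)² + (20)²) = √841 = 29
|V_5V_1| = √((-36)² + (-15)²) = √1521 = 39
Perimeter = 5 + 15 + 8 + 29 + 39 = 96.

96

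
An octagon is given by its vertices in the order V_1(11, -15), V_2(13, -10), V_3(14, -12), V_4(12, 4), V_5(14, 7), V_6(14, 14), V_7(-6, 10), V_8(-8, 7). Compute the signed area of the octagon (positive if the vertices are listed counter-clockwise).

350

Apply the shoelace (surveyor's) formula: 2A = Σ (x_i·y_{i+1} − x_{i+1}·y_i), indices taken mod 8.
V_1→V_2: (11)(-10) − (13)(-15) = 85
V_2→V_3: (13)(-12) − (14)(-10) = -16
V_3→V_4: (14)(4) − (12)(-12) = 200
V_4→V_5: (12)(7) − (14)(4) = 28
V_5→V_6: (14)(14) − (14)(7) = 98
V_6→V_7: (14)(10) − (-6)(14) = 224
V_7→V_8: (-6)(7) − (-8)(10) = 38
V_8→V_1: (-8)(-15) − (11)(7) = 43
Σ = 700
Signed area = Σ/2 = 350 (positive ⇒ counter-clockwise traversal).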